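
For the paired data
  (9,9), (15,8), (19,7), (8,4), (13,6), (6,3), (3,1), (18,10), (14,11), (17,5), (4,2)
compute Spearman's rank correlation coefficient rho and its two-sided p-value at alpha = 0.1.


Step 1: Rank x and y separately (midranks; no ties here).
rank(x): 9->5, 15->8, 19->11, 8->4, 13->6, 6->3, 3->1, 18->10, 14->7, 17->9, 4->2
rank(y): 9->9, 8->8, 7->7, 4->4, 6->6, 3->3, 1->1, 10->10, 11->11, 5->5, 2->2
Step 2: d_i = R_x(i) - R_y(i); compute d_i^2.
  (5-9)^2=16, (8-8)^2=0, (11-7)^2=16, (4-4)^2=0, (6-6)^2=0, (3-3)^2=0, (1-1)^2=0, (10-10)^2=0, (7-11)^2=16, (9-5)^2=16, (2-2)^2=0
sum(d^2) = 64.
Step 3: rho = 1 - 6*64 / (11*(11^2 - 1)) = 1 - 384/1320 = 0.709091.
Step 4: Under H0, t = rho * sqrt((n-2)/(1-rho^2)) = 3.0169 ~ t(9).
Step 5: Two-sided p-value from the t-distribution with 9 df = 0.014552.
Step 6: alpha = 0.1. reject H0.

rho = 0.7091, p = 0.014552, reject H0 at alpha = 0.1.


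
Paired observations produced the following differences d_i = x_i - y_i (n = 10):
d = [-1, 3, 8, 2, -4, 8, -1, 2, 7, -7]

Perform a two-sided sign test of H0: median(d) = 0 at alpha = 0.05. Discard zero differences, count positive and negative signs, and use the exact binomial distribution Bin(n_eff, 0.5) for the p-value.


Step 1: Discard zero differences. Original n = 10; n_eff = number of nonzero differences = 10.
Nonzero differences (with sign): -1, +3, +8, +2, -4, +8, -1, +2, +7, -7
Step 2: Count signs: positive = 6, negative = 4.
Step 3: Under H0: P(positive) = 0.5, so the number of positives S ~ Bin(10, 0.5).
Step 4: Two-sided exact p-value = sum of Bin(10,0.5) probabilities at or below the observed probability = 0.753906.
Step 5: alpha = 0.05. fail to reject H0.

n_eff = 10, pos = 6, neg = 4, p = 0.753906, fail to reject H0.


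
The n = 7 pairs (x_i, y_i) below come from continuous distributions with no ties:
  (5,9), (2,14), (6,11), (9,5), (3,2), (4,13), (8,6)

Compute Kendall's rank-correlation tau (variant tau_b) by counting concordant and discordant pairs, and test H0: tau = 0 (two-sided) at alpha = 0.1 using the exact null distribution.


Step 1: Enumerate the 21 unordered pairs (i,j) with i<j and classify each by sign(x_j-x_i) * sign(y_j-y_i).
  (1,2):dx=-3,dy=+5->D; (1,3):dx=+1,dy=+2->C; (1,4):dx=+4,dy=-4->D; (1,5):dx=-2,dy=-7->C
  (1,6):dx=-1,dy=+4->D; (1,7):dx=+3,dy=-3->D; (2,3):dx=+4,dy=-3->D; (2,4):dx=+7,dy=-9->D
  (2,5):dx=+1,dy=-12->D; (2,6):dx=+2,dy=-1->D; (2,7):dx=+6,dy=-8->D; (3,4):dx=+3,dy=-6->D
  (3,5):dx=-3,dy=-9->C; (3,6):dx=-2,dy=+2->D; (3,7):dx=+2,dy=-5->D; (4,5):dx=-6,dy=-3->C
  (4,6):dx=-5,dy=+8->D; (4,7):dx=-1,dy=+1->D; (5,6):dx=+1,dy=+11->C; (5,7):dx=+5,dy=+4->C
  (6,7):dx=+4,dy=-7->D
Step 2: C = 6, D = 15, total pairs = 21.
Step 3: tau = (C - D)/(n(n-1)/2) = (6 - 15)/21 = -0.428571.
Step 4: Exact two-sided p-value (enumerate n! = 5040 permutations of y under H0): p = 0.238889.
Step 5: alpha = 0.1. fail to reject H0.

tau_b = -0.4286 (C=6, D=15), p = 0.238889, fail to reject H0.


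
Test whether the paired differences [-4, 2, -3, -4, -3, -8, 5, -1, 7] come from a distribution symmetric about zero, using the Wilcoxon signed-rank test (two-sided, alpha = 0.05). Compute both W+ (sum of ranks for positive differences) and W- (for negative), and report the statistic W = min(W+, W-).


Step 1: Drop any zero differences (none here) and take |d_i|.
|d| = [4, 2, 3, 4, 3, 8, 5, 1, 7]
Step 2: Midrank |d_i| (ties get averaged ranks).
ranks: |4|->5.5, |2|->2, |3|->3.5, |4|->5.5, |3|->3.5, |8|->9, |5|->7, |1|->1, |7|->8
Step 3: Attach original signs; sum ranks with positive sign and with negative sign.
W+ = 2 + 7 + 8 = 17
W- = 5.5 + 3.5 + 5.5 + 3.5 + 9 + 1 = 28
(Check: W+ + W- = 45 should equal n(n+1)/2 = 45.)
Step 4: Test statistic W = min(W+, W-) = 17.
Step 5: Ties in |d|, so use the tie-corrected normal approximation.
        E[W] = n(n+1)/4 = 9*10/4 = 22.5.
        Tie groups: |d|=3 (t=2), |d|=4 (t=2); sum(t^3 - t) = 12.
        Var[W] = n(n+1)(2n+1)/24 - sum(t^3-t)/48 = 1710/24 - 12/48 = 71.
        z = (W - E[W]) / sqrt(Var[W]) = (17 - 22.5) / 8.4261 = -0.6527.
        Two-sided p = 2*Phi(z) = 0.513930.
Step 6: alpha = 0.05. fail to reject H0.

W+ = 17, W- = 28, W = min = 17, p = 0.513930, fail to reject H0.


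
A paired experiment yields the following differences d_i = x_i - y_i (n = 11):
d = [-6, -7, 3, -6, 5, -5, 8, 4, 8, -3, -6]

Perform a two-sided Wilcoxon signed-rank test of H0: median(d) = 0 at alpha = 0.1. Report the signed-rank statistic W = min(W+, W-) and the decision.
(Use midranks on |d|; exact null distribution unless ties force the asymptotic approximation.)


Step 1: Drop any zero differences (none here) and take |d_i|.
|d| = [6, 7, 3, 6, 5, 5, 8, 4, 8, 3, 6]
Step 2: Midrank |d_i| (ties get averaged ranks).
ranks: |6|->7, |7|->9, |3|->1.5, |6|->7, |5|->4.5, |5|->4.5, |8|->10.5, |4|->3, |8|->10.5, |3|->1.5, |6|->7
Step 3: Attach original signs; sum ranks with positive sign and with negative sign.
W+ = 1.5 + 4.5 + 10.5 + 3 + 10.5 = 30
W- = 7 + 9 + 7 + 4.5 + 1.5 + 7 = 36
(Check: W+ + W- = 66 should equal n(n+1)/2 = 66.)
Step 4: Test statistic W = min(W+, W-) = 30.
Step 5: Ties in |d|, so use the tie-corrected normal approximation.
        E[W] = n(n+1)/4 = 11*12/4 = 33.
        Tie groups: |d|=3 (t=2), |d|=5 (t=2), |d|=6 (t=3), |d|=8 (t=2); sum(t^3 - t) = 42.
        Var[W] = n(n+1)(2n+1)/24 - sum(t^3-t)/48 = 3036/24 - 42/48 = 125.625.
        z = (W - E[W]) / sqrt(Var[W]) = (30 - 33) / 11.2083 = -0.2677.
        Two-sided p = 2*Phi(z) = 0.788961.
Step 6: alpha = 0.1. fail to reject H0.

W+ = 30, W- = 36, W = min = 30, p = 0.788961, fail to reject H0.


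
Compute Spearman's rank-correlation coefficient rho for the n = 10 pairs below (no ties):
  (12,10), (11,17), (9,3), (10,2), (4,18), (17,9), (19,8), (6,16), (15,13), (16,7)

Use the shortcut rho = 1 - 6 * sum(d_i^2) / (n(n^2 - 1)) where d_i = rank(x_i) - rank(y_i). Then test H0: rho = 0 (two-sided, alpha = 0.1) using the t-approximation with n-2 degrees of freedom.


Step 1: Rank x and y separately (midranks; no ties here).
rank(x): 12->6, 11->5, 9->3, 10->4, 4->1, 17->9, 19->10, 6->2, 15->7, 16->8
rank(y): 10->6, 17->9, 3->2, 2->1, 18->10, 9->5, 8->4, 16->8, 13->7, 7->3
Step 2: d_i = R_x(i) - R_y(i); compute d_i^2.
  (6-6)^2=0, (5-9)^2=16, (3-2)^2=1, (4-1)^2=9, (1-10)^2=81, (9-5)^2=16, (10-4)^2=36, (2-8)^2=36, (7-7)^2=0, (8-3)^2=25
sum(d^2) = 220.
Step 3: rho = 1 - 6*220 / (10*(10^2 - 1)) = 1 - 1320/990 = -0.333333.
Step 4: Under H0, t = rho * sqrt((n-2)/(1-rho^2)) = -1.0000 ~ t(8).
Step 5: Two-sided p-value from the t-distribution with 8 df = 0.346594.
Step 6: alpha = 0.1. fail to reject H0.

rho = -0.3333, p = 0.346594, fail to reject H0 at alpha = 0.1.


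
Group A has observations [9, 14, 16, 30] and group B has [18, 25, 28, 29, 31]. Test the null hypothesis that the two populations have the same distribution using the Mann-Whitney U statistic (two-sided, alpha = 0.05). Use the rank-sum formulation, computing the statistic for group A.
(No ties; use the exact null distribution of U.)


Step 1: Combine and sort all 9 observations; assign midranks.
sorted (value, group): (9,X), (14,X), (16,X), (18,Y), (25,Y), (28,Y), (29,Y), (30,X), (31,Y)
ranks: 9->1, 14->2, 16->3, 18->4, 25->5, 28->6, 29->7, 30->8, 31->9
Step 2: Rank sum for X: R1 = 1 + 2 + 3 + 8 = 14.
Step 3: U_X = R1 - n1(n1+1)/2 = 14 - 4*5/2 = 14 - 10 = 4.
       U_Y = n1*n2 - U_X = 20 - 4 = 16.
Step 4: No ties, so the exact null distribution of U (based on enumerating the C(9,4) = 126 equally likely rank assignments) gives the two-sided p-value.
Step 5: p-value = 0.190476; compare to alpha = 0.05. fail to reject H0.

U_X = 4, p = 0.190476, fail to reject H0 at alpha = 0.05.


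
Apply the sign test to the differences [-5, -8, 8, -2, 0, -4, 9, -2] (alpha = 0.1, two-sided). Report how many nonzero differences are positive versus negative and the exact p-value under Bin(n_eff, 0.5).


Step 1: Discard zero differences. Original n = 8; n_eff = number of nonzero differences = 7.
Nonzero differences (with sign): -5, -8, +8, -2, -4, +9, -2
Step 2: Count signs: positive = 2, negative = 5.
Step 3: Under H0: P(positive) = 0.5, so the number of positives S ~ Bin(7, 0.5).
Step 4: Two-sided exact p-value = sum of Bin(7,0.5) probabilities at or below the observed probability = 0.453125.
Step 5: alpha = 0.1. fail to reject H0.

n_eff = 7, pos = 2, neg = 5, p = 0.453125, fail to reject H0.


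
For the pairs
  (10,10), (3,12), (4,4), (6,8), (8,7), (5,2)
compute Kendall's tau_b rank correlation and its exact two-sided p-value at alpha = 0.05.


Step 1: Enumerate the 15 unordered pairs (i,j) with i<j and classify each by sign(x_j-x_i) * sign(y_j-y_i).
  (1,2):dx=-7,dy=+2->D; (1,3):dx=-6,dy=-6->C; (1,4):dx=-4,dy=-2->C; (1,5):dx=-2,dy=-3->C
  (1,6):dx=-5,dy=-8->C; (2,3):dx=+1,dy=-8->D; (2,4):dx=+3,dy=-4->D; (2,5):dx=+5,dy=-5->D
  (2,6):dx=+2,dy=-10->D; (3,4):dx=+2,dy=+4->C; (3,5):dx=+4,dy=+3->C; (3,6):dx=+1,dy=-2->D
  (4,5):dx=+2,dy=-1->D; (4,6):dx=-1,dy=-6->C; (5,6):dx=-3,dy=-5->C
Step 2: C = 8, D = 7, total pairs = 15.
Step 3: tau = (C - D)/(n(n-1)/2) = (8 - 7)/15 = 0.066667.
Step 4: Exact two-sided p-value (enumerate n! = 720 permutations of y under H0): p = 1.000000.
Step 5: alpha = 0.05. fail to reject H0.

tau_b = 0.0667 (C=8, D=7), p = 1.000000, fail to reject H0.


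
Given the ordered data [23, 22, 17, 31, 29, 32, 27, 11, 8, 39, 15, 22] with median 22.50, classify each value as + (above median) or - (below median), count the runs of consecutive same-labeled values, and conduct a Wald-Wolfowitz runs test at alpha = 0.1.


Step 1: Compute median = 22.50; label A = above, B = below.
Labels in order: ABBAAAABBABB  (n_A = 6, n_B = 6)
Step 2: Count runs R = 6.
Step 3: Under H0 (random ordering), E[R] = 2*n_A*n_B/(n_A+n_B) + 1 = 2*6*6/12 + 1 = 7.0000.
        Var[R] = 2*n_A*n_B*(2*n_A*n_B - n_A - n_B) / ((n_A+n_B)^2 * (n_A+n_B-1)) = 4320/1584 = 2.7273.
        SD[R] = 1.6514.
Step 4: Continuity-corrected z = (R + 0.5 - E[R]) / SD[R] = (6 + 0.5 - 7.0000) / 1.6514 = -0.3028.
Step 5: Two-sided p-value via normal approximation = 2*(1 - Phi(|z|)) = 0.762069.
Step 6: alpha = 0.1. fail to reject H0.

R = 6, z = -0.3028, p = 0.762069, fail to reject H0.


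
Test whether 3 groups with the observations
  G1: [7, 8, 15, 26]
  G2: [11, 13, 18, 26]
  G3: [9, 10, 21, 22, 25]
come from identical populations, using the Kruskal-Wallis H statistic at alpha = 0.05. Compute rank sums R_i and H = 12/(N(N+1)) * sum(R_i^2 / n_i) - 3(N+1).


Step 1: Combine all N = 13 observations and assign midranks.
sorted (value, group, rank): (7,G1,1), (8,G1,2), (9,G3,3), (10,G3,4), (11,G2,5), (13,G2,6), (15,G1,7), (18,G2,8), (21,G3,9), (22,G3,10), (25,G3,11), (26,G1,12.5), (26,G2,12.5)
Step 2: Sum ranks within each group.
R_1 = 22.5 (n_1 = 4)
R_2 = 31.5 (n_2 = 4)
R_3 = 37 (n_3 = 5)
Step 3: H = 12/(N(N+1)) * sum(R_i^2/n_i) - 3(N+1)
     = 12/(13*14) * (22.5^2/4 + 31.5^2/4 + 37^2/5) - 3*14
     = 0.065934 * 648.425 - 42
     = 0.753297.
Step 4: Ties present; correction factor C = 1 - 6/(13^3 - 13) = 0.997253. Corrected H = 0.753297 / 0.997253 = 0.755372.
Step 5: Under H0, H ~ chi^2(2); p-value = 0.685446.
Step 6: alpha = 0.05. fail to reject H0.

H = 0.7554, df = 2, p = 0.685446, fail to reject H0.


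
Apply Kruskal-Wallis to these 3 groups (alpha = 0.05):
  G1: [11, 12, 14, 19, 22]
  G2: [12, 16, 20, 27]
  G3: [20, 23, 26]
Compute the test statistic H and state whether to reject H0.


Step 1: Combine all N = 12 observations and assign midranks.
sorted (value, group, rank): (11,G1,1), (12,G1,2.5), (12,G2,2.5), (14,G1,4), (16,G2,5), (19,G1,6), (20,G2,7.5), (20,G3,7.5), (22,G1,9), (23,G3,10), (26,G3,11), (27,G2,12)
Step 2: Sum ranks within each group.
R_1 = 22.5 (n_1 = 5)
R_2 = 27 (n_2 = 4)
R_3 = 28.5 (n_3 = 3)
Step 3: H = 12/(N(N+1)) * sum(R_i^2/n_i) - 3(N+1)
     = 12/(12*13) * (22.5^2/5 + 27^2/4 + 28.5^2/3) - 3*13
     = 0.076923 * 554.25 - 39
     = 3.634615.
Step 4: Ties present; correction factor C = 1 - 12/(12^3 - 12) = 0.993007. Corrected H = 3.634615 / 0.993007 = 3.660211.
Step 5: Under H0, H ~ chi^2(2); p-value = 0.160397.
Step 6: alpha = 0.05. fail to reject H0.

H = 3.6602, df = 2, p = 0.160397, fail to reject H0.


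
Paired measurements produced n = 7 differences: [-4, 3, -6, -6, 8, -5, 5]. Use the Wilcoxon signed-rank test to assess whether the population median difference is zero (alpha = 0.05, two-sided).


Step 1: Drop any zero differences (none here) and take |d_i|.
|d| = [4, 3, 6, 6, 8, 5, 5]
Step 2: Midrank |d_i| (ties get averaged ranks).
ranks: |4|->2, |3|->1, |6|->5.5, |6|->5.5, |8|->7, |5|->3.5, |5|->3.5
Step 3: Attach original signs; sum ranks with positive sign and with negative sign.
W+ = 1 + 7 + 3.5 = 11.5
W- = 2 + 5.5 + 5.5 + 3.5 = 16.5
(Check: W+ + W- = 28 should equal n(n+1)/2 = 28.)
Step 4: Test statistic W = min(W+, W-) = 11.5.
Step 5: Ties in |d|, so use the tie-corrected normal approximation.
        E[W] = n(n+1)/4 = 7*8/4 = 14.
        Tie groups: |d|=5 (t=2), |d|=6 (t=2); sum(t^3 - t) = 12.
        Var[W] = n(n+1)(2n+1)/24 - sum(t^3-t)/48 = 840/24 - 12/48 = 34.75.
        z = (W - E[W]) / sqrt(Var[W]) = (11.5 - 14) / 5.8949 = -0.4241.
        Two-sided p = 2*Phi(z) = 0.671497.
Step 6: alpha = 0.05. fail to reject H0.

W+ = 11.5, W- = 16.5, W = min = 11.5, p = 0.671497, fail to reject H0.


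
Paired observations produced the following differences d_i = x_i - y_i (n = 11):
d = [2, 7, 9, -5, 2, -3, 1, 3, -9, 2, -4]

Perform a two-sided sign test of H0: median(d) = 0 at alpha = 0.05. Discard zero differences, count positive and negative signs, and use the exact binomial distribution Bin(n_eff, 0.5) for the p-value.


Step 1: Discard zero differences. Original n = 11; n_eff = number of nonzero differences = 11.
Nonzero differences (with sign): +2, +7, +9, -5, +2, -3, +1, +3, -9, +2, -4
Step 2: Count signs: positive = 7, negative = 4.
Step 3: Under H0: P(positive) = 0.5, so the number of positives S ~ Bin(11, 0.5).
Step 4: Two-sided exact p-value = sum of Bin(11,0.5) probabilities at or below the observed probability = 0.548828.
Step 5: alpha = 0.05. fail to reject H0.

n_eff = 11, pos = 7, neg = 4, p = 0.548828, fail to reject H0.


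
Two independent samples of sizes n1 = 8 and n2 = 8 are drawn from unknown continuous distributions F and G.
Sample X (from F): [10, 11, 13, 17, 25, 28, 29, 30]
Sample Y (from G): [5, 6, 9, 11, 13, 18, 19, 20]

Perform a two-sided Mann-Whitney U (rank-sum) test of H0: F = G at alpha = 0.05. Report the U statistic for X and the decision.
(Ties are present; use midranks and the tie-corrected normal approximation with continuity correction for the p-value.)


Step 1: Combine and sort all 16 observations; assign midranks.
sorted (value, group): (5,Y), (6,Y), (9,Y), (10,X), (11,X), (11,Y), (13,X), (13,Y), (17,X), (18,Y), (19,Y), (20,Y), (25,X), (28,X), (29,X), (30,X)
ranks: 5->1, 6->2, 9->3, 10->4, 11->5.5, 11->5.5, 13->7.5, 13->7.5, 17->9, 18->10, 19->11, 20->12, 25->13, 28->14, 29->15, 30->16
Step 2: Rank sum for X: R1 = 4 + 5.5 + 7.5 + 9 + 13 + 14 + 15 + 16 = 84.
Step 3: U_X = R1 - n1(n1+1)/2 = 84 - 8*9/2 = 84 - 36 = 48.
       U_Y = n1*n2 - U_X = 64 - 48 = 16.
Step 4: Ties are present, so use the tie-corrected normal approximation (with continuity correction) for the p-value.
Step 5: p-value = 0.103054; compare to alpha = 0.05. fail to reject H0.

U_X = 48, p = 0.103054, fail to reject H0 at alpha = 0.05.


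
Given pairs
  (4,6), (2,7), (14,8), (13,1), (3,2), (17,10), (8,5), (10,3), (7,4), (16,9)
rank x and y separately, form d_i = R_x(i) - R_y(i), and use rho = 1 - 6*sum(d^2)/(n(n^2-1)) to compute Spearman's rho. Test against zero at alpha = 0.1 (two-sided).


Step 1: Rank x and y separately (midranks; no ties here).
rank(x): 4->3, 2->1, 14->8, 13->7, 3->2, 17->10, 8->5, 10->6, 7->4, 16->9
rank(y): 6->6, 7->7, 8->8, 1->1, 2->2, 10->10, 5->5, 3->3, 4->4, 9->9
Step 2: d_i = R_x(i) - R_y(i); compute d_i^2.
  (3-6)^2=9, (1-7)^2=36, (8-8)^2=0, (7-1)^2=36, (2-2)^2=0, (10-10)^2=0, (5-5)^2=0, (6-3)^2=9, (4-4)^2=0, (9-9)^2=0
sum(d^2) = 90.
Step 3: rho = 1 - 6*90 / (10*(10^2 - 1)) = 1 - 540/990 = 0.454545.
Step 4: Under H0, t = rho * sqrt((n-2)/(1-rho^2)) = 1.4434 ~ t(8).
Step 5: Two-sided p-value from the t-distribution with 8 df = 0.186905.
Step 6: alpha = 0.1. fail to reject H0.

rho = 0.4545, p = 0.186905, fail to reject H0 at alpha = 0.1.


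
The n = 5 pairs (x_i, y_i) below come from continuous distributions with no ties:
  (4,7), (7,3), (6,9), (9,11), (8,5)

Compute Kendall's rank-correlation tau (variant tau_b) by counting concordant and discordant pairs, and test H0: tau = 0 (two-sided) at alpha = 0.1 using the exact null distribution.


Step 1: Enumerate the 10 unordered pairs (i,j) with i<j and classify each by sign(x_j-x_i) * sign(y_j-y_i).
  (1,2):dx=+3,dy=-4->D; (1,3):dx=+2,dy=+2->C; (1,4):dx=+5,dy=+4->C; (1,5):dx=+4,dy=-2->D
  (2,3):dx=-1,dy=+6->D; (2,4):dx=+2,dy=+8->C; (2,5):dx=+1,dy=+2->C; (3,4):dx=+3,dy=+2->C
  (3,5):dx=+2,dy=-4->D; (4,5):dx=-1,dy=-6->C
Step 2: C = 6, D = 4, total pairs = 10.
Step 3: tau = (C - D)/(n(n-1)/2) = (6 - 4)/10 = 0.200000.
Step 4: Exact two-sided p-value (enumerate n! = 120 permutations of y under H0): p = 0.816667.
Step 5: alpha = 0.1. fail to reject H0.

tau_b = 0.2000 (C=6, D=4), p = 0.816667, fail to reject H0.


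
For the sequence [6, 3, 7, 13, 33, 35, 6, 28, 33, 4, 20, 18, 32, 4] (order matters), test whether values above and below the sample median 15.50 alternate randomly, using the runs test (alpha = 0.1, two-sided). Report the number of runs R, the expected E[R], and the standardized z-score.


Step 1: Compute median = 15.50; label A = above, B = below.
Labels in order: BBBBAABAABAAAB  (n_A = 7, n_B = 7)
Step 2: Count runs R = 7.
Step 3: Under H0 (random ordering), E[R] = 2*n_A*n_B/(n_A+n_B) + 1 = 2*7*7/14 + 1 = 8.0000.
        Var[R] = 2*n_A*n_B*(2*n_A*n_B - n_A - n_B) / ((n_A+n_B)^2 * (n_A+n_B-1)) = 8232/2548 = 3.2308.
        SD[R] = 1.7974.
Step 4: Continuity-corrected z = (R + 0.5 - E[R]) / SD[R] = (7 + 0.5 - 8.0000) / 1.7974 = -0.2782.
Step 5: Two-sided p-value via normal approximation = 2*(1 - Phi(|z|)) = 0.780879.
Step 6: alpha = 0.1. fail to reject H0.

R = 7, z = -0.2782, p = 0.780879, fail to reject H0.


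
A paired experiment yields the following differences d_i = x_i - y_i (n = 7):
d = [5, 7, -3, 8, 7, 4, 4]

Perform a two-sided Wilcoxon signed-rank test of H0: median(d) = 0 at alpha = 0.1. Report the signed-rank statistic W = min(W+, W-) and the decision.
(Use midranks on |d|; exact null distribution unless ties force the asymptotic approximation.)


Step 1: Drop any zero differences (none here) and take |d_i|.
|d| = [5, 7, 3, 8, 7, 4, 4]
Step 2: Midrank |d_i| (ties get averaged ranks).
ranks: |5|->4, |7|->5.5, |3|->1, |8|->7, |7|->5.5, |4|->2.5, |4|->2.5
Step 3: Attach original signs; sum ranks with positive sign and with negative sign.
W+ = 4 + 5.5 + 7 + 5.5 + 2.5 + 2.5 = 27
W- = 1 = 1
(Check: W+ + W- = 28 should equal n(n+1)/2 = 28.)
Step 4: Test statistic W = min(W+, W-) = 1.
Step 5: Ties in |d|, so use the tie-corrected normal approximation.
        E[W] = n(n+1)/4 = 7*8/4 = 14.
        Tie groups: |d|=4 (t=2), |d|=7 (t=2); sum(t^3 - t) = 12.
        Var[W] = n(n+1)(2n+1)/24 - sum(t^3-t)/48 = 840/24 - 12/48 = 34.75.
        z = (W - E[W]) / sqrt(Var[W]) = (1 - 14) / 5.8949 = -2.2053.
        Two-sided p = 2*Phi(z) = 0.027434.
Step 6: alpha = 0.1. reject H0.

W+ = 27, W- = 1, W = min = 1, p = 0.027434, reject H0.


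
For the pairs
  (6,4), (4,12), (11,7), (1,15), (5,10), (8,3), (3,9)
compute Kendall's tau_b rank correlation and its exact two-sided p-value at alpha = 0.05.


Step 1: Enumerate the 21 unordered pairs (i,j) with i<j and classify each by sign(x_j-x_i) * sign(y_j-y_i).
  (1,2):dx=-2,dy=+8->D; (1,3):dx=+5,dy=+3->C; (1,4):dx=-5,dy=+11->D; (1,5):dx=-1,dy=+6->D
  (1,6):dx=+2,dy=-1->D; (1,7):dx=-3,dy=+5->D; (2,3):dx=+7,dy=-5->D; (2,4):dx=-3,dy=+3->D
  (2,5):dx=+1,dy=-2->D; (2,6):dx=+4,dy=-9->D; (2,7):dx=-1,dy=-3->C; (3,4):dx=-10,dy=+8->D
  (3,5):dx=-6,dy=+3->D; (3,6):dx=-3,dy=-4->C; (3,7):dx=-8,dy=+2->D; (4,5):dx=+4,dy=-5->D
  (4,6):dx=+7,dy=-12->D; (4,7):dx=+2,dy=-6->D; (5,6):dx=+3,dy=-7->D; (5,7):dx=-2,dy=-1->C
  (6,7):dx=-5,dy=+6->D
Step 2: C = 4, D = 17, total pairs = 21.
Step 3: tau = (C - D)/(n(n-1)/2) = (4 - 17)/21 = -0.619048.
Step 4: Exact two-sided p-value (enumerate n! = 5040 permutations of y under H0): p = 0.069048.
Step 5: alpha = 0.05. fail to reject H0.

tau_b = -0.6190 (C=4, D=17), p = 0.069048, fail to reject H0.


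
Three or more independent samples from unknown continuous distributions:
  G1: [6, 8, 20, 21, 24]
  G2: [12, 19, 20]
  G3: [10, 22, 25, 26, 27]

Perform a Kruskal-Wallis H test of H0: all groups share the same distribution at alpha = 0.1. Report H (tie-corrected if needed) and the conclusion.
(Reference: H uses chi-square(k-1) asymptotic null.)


Step 1: Combine all N = 13 observations and assign midranks.
sorted (value, group, rank): (6,G1,1), (8,G1,2), (10,G3,3), (12,G2,4), (19,G2,5), (20,G1,6.5), (20,G2,6.5), (21,G1,8), (22,G3,9), (24,G1,10), (25,G3,11), (26,G3,12), (27,G3,13)
Step 2: Sum ranks within each group.
R_1 = 27.5 (n_1 = 5)
R_2 = 15.5 (n_2 = 3)
R_3 = 48 (n_3 = 5)
Step 3: H = 12/(N(N+1)) * sum(R_i^2/n_i) - 3(N+1)
     = 12/(13*14) * (27.5^2/5 + 15.5^2/3 + 48^2/5) - 3*14
     = 0.065934 * 692.133 - 42
     = 3.635165.
Step 4: Ties present; correction factor C = 1 - 6/(13^3 - 13) = 0.997253. Corrected H = 3.635165 / 0.997253 = 3.645179.
Step 5: Under H0, H ~ chi^2(2); p-value = 0.161607.
Step 6: alpha = 0.1. fail to reject H0.

H = 3.6452, df = 2, p = 0.161607, fail to reject H0.


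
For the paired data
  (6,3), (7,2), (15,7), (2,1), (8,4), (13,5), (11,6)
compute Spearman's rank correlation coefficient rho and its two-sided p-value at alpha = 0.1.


Step 1: Rank x and y separately (midranks; no ties here).
rank(x): 6->2, 7->3, 15->7, 2->1, 8->4, 13->6, 11->5
rank(y): 3->3, 2->2, 7->7, 1->1, 4->4, 5->5, 6->6
Step 2: d_i = R_x(i) - R_y(i); compute d_i^2.
  (2-3)^2=1, (3-2)^2=1, (7-7)^2=0, (1-1)^2=0, (4-4)^2=0, (6-5)^2=1, (5-6)^2=1
sum(d^2) = 4.
Step 3: rho = 1 - 6*4 / (7*(7^2 - 1)) = 1 - 24/336 = 0.928571.
Step 4: Under H0, t = rho * sqrt((n-2)/(1-rho^2)) = 5.5943 ~ t(5).
Step 5: Two-sided p-value from the t-distribution with 5 df = 0.002519.
Step 6: alpha = 0.1. reject H0.

rho = 0.9286, p = 0.002519, reject H0 at alpha = 0.1.


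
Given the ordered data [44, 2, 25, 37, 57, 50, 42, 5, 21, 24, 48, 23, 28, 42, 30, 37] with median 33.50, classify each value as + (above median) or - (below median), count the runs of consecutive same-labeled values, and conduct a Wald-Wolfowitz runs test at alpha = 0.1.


Step 1: Compute median = 33.50; label A = above, B = below.
Labels in order: ABBAAAABBBABBABA  (n_A = 8, n_B = 8)
Step 2: Count runs R = 9.
Step 3: Under H0 (random ordering), E[R] = 2*n_A*n_B/(n_A+n_B) + 1 = 2*8*8/16 + 1 = 9.0000.
        Var[R] = 2*n_A*n_B*(2*n_A*n_B - n_A - n_B) / ((n_A+n_B)^2 * (n_A+n_B-1)) = 14336/3840 = 3.7333.
        SD[R] = 1.9322.
Step 4: R = E[R], so z = 0 with no continuity correction.
Step 5: Two-sided p-value via normal approximation = 2*(1 - Phi(|z|)) = 1.000000.
Step 6: alpha = 0.1. fail to reject H0.

R = 9, z = 0.0000, p = 1.000000, fail to reject H0.


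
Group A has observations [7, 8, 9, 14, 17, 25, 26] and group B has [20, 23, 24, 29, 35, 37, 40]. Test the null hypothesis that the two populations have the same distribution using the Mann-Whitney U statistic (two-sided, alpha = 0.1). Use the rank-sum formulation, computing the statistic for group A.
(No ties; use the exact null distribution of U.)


Step 1: Combine and sort all 14 observations; assign midranks.
sorted (value, group): (7,X), (8,X), (9,X), (14,X), (17,X), (20,Y), (23,Y), (24,Y), (25,X), (26,X), (29,Y), (35,Y), (37,Y), (40,Y)
ranks: 7->1, 8->2, 9->3, 14->4, 17->5, 20->6, 23->7, 24->8, 25->9, 26->10, 29->11, 35->12, 37->13, 40->14
Step 2: Rank sum for X: R1 = 1 + 2 + 3 + 4 + 5 + 9 + 10 = 34.
Step 3: U_X = R1 - n1(n1+1)/2 = 34 - 7*8/2 = 34 - 28 = 6.
       U_Y = n1*n2 - U_X = 49 - 6 = 43.
Step 4: No ties, so the exact null distribution of U (based on enumerating the C(14,7) = 3432 equally likely rank assignments) gives the two-sided p-value.
Step 5: p-value = 0.017483; compare to alpha = 0.1. reject H0.

U_X = 6, p = 0.017483, reject H0 at alpha = 0.1.


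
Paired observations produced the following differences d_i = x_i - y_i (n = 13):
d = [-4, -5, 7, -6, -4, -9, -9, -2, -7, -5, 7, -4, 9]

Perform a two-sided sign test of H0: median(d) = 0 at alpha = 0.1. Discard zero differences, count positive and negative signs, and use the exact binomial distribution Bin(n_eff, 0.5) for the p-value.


Step 1: Discard zero differences. Original n = 13; n_eff = number of nonzero differences = 13.
Nonzero differences (with sign): -4, -5, +7, -6, -4, -9, -9, -2, -7, -5, +7, -4, +9
Step 2: Count signs: positive = 3, negative = 10.
Step 3: Under H0: P(positive) = 0.5, so the number of positives S ~ Bin(13, 0.5).
Step 4: Two-sided exact p-value = sum of Bin(13,0.5) probabilities at or below the observed probability = 0.092285.
Step 5: alpha = 0.1. reject H0.

n_eff = 13, pos = 3, neg = 10, p = 0.092285, reject H0.


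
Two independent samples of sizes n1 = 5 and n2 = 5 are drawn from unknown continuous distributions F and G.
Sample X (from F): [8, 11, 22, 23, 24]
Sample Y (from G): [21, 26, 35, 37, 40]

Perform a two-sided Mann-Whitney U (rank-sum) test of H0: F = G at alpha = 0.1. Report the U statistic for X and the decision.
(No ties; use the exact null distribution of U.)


Step 1: Combine and sort all 10 observations; assign midranks.
sorted (value, group): (8,X), (11,X), (21,Y), (22,X), (23,X), (24,X), (26,Y), (35,Y), (37,Y), (40,Y)
ranks: 8->1, 11->2, 21->3, 22->4, 23->5, 24->6, 26->7, 35->8, 37->9, 40->10
Step 2: Rank sum for X: R1 = 1 + 2 + 4 + 5 + 6 = 18.
Step 3: U_X = R1 - n1(n1+1)/2 = 18 - 5*6/2 = 18 - 15 = 3.
       U_Y = n1*n2 - U_X = 25 - 3 = 22.
Step 4: No ties, so the exact null distribution of U (based on enumerating the C(10,5) = 252 equally likely rank assignments) gives the two-sided p-value.
Step 5: p-value = 0.055556; compare to alpha = 0.1. reject H0.

U_X = 3, p = 0.055556, reject H0 at alpha = 0.1.


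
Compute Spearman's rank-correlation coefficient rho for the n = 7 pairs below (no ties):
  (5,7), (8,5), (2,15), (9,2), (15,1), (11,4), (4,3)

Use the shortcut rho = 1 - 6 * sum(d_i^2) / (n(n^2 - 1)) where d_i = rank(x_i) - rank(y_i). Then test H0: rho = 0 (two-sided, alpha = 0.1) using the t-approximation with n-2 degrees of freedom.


Step 1: Rank x and y separately (midranks; no ties here).
rank(x): 5->3, 8->4, 2->1, 9->5, 15->7, 11->6, 4->2
rank(y): 7->6, 5->5, 15->7, 2->2, 1->1, 4->4, 3->3
Step 2: d_i = R_x(i) - R_y(i); compute d_i^2.
  (3-6)^2=9, (4-5)^2=1, (1-7)^2=36, (5-2)^2=9, (7-1)^2=36, (6-4)^2=4, (2-3)^2=1
sum(d^2) = 96.
Step 3: rho = 1 - 6*96 / (7*(7^2 - 1)) = 1 - 576/336 = -0.714286.
Step 4: Under H0, t = rho * sqrt((n-2)/(1-rho^2)) = -2.2822 ~ t(5).
Step 5: Two-sided p-value from the t-distribution with 5 df = 0.071344.
Step 6: alpha = 0.1. reject H0.

rho = -0.7143, p = 0.071344, reject H0 at alpha = 0.1.


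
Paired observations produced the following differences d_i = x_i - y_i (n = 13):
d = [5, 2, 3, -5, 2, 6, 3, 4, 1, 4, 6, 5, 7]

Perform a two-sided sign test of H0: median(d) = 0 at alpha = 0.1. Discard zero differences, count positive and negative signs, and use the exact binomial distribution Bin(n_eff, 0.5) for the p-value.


Step 1: Discard zero differences. Original n = 13; n_eff = number of nonzero differences = 13.
Nonzero differences (with sign): +5, +2, +3, -5, +2, +6, +3, +4, +1, +4, +6, +5, +7
Step 2: Count signs: positive = 12, negative = 1.
Step 3: Under H0: P(positive) = 0.5, so the number of positives S ~ Bin(13, 0.5).
Step 4: Two-sided exact p-value = sum of Bin(13,0.5) probabilities at or below the observed probability = 0.003418.
Step 5: alpha = 0.1. reject H0.

n_eff = 13, pos = 12, neg = 1, p = 0.003418, reject H0.


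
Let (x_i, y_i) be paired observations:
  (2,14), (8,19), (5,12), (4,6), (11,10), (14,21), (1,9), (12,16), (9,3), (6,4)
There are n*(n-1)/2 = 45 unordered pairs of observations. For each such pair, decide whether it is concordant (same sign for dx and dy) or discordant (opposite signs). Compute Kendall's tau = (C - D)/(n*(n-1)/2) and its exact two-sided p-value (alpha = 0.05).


Step 1: Enumerate the 45 unordered pairs (i,j) with i<j and classify each by sign(x_j-x_i) * sign(y_j-y_i).
  (1,2):dx=+6,dy=+5->C; (1,3):dx=+3,dy=-2->D; (1,4):dx=+2,dy=-8->D; (1,5):dx=+9,dy=-4->D
  (1,6):dx=+12,dy=+7->C; (1,7):dx=-1,dy=-5->C; (1,8):dx=+10,dy=+2->C; (1,9):dx=+7,dy=-11->D
  (1,10):dx=+4,dy=-10->D; (2,3):dx=-3,dy=-7->C; (2,4):dx=-4,dy=-13->C; (2,5):dx=+3,dy=-9->D
  (2,6):dx=+6,dy=+2->C; (2,7):dx=-7,dy=-10->C; (2,8):dx=+4,dy=-3->D; (2,9):dx=+1,dy=-16->D
  (2,10):dx=-2,dy=-15->C; (3,4):dx=-1,dy=-6->C; (3,5):dx=+6,dy=-2->D; (3,6):dx=+9,dy=+9->C
  (3,7):dx=-4,dy=-3->C; (3,8):dx=+7,dy=+4->C; (3,9):dx=+4,dy=-9->D; (3,10):dx=+1,dy=-8->D
  (4,5):dx=+7,dy=+4->C; (4,6):dx=+10,dy=+15->C; (4,7):dx=-3,dy=+3->D; (4,8):dx=+8,dy=+10->C
  (4,9):dx=+5,dy=-3->D; (4,10):dx=+2,dy=-2->D; (5,6):dx=+3,dy=+11->C; (5,7):dx=-10,dy=-1->C
  (5,8):dx=+1,dy=+6->C; (5,9):dx=-2,dy=-7->C; (5,10):dx=-5,dy=-6->C; (6,7):dx=-13,dy=-12->C
  (6,8):dx=-2,dy=-5->C; (6,9):dx=-5,dy=-18->C; (6,10):dx=-8,dy=-17->C; (7,8):dx=+11,dy=+7->C
  (7,9):dx=+8,dy=-6->D; (7,10):dx=+5,dy=-5->D; (8,9):dx=-3,dy=-13->C; (8,10):dx=-6,dy=-12->C
  (9,10):dx=-3,dy=+1->D
Step 2: C = 28, D = 17, total pairs = 45.
Step 3: tau = (C - D)/(n(n-1)/2) = (28 - 17)/45 = 0.244444.
Step 4: Exact two-sided p-value (enumerate n! = 3628800 permutations of y under H0): p = 0.380720.
Step 5: alpha = 0.05. fail to reject H0.

tau_b = 0.2444 (C=28, D=17), p = 0.380720, fail to reject H0.


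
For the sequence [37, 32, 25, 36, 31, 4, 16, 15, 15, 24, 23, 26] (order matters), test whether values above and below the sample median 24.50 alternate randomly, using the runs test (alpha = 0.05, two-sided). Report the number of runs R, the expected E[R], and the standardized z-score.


Step 1: Compute median = 24.50; label A = above, B = below.
Labels in order: AAAAABBBBBBA  (n_A = 6, n_B = 6)
Step 2: Count runs R = 3.
Step 3: Under H0 (random ordering), E[R] = 2*n_A*n_B/(n_A+n_B) + 1 = 2*6*6/12 + 1 = 7.0000.
        Var[R] = 2*n_A*n_B*(2*n_A*n_B - n_A - n_B) / ((n_A+n_B)^2 * (n_A+n_B-1)) = 4320/1584 = 2.7273.
        SD[R] = 1.6514.
Step 4: Continuity-corrected z = (R + 0.5 - E[R]) / SD[R] = (3 + 0.5 - 7.0000) / 1.6514 = -2.1194.
Step 5: Two-sided p-value via normal approximation = 2*(1 - Phi(|z|)) = 0.034060.
Step 6: alpha = 0.05. reject H0.

R = 3, z = -2.1194, p = 0.034060, reject H0.


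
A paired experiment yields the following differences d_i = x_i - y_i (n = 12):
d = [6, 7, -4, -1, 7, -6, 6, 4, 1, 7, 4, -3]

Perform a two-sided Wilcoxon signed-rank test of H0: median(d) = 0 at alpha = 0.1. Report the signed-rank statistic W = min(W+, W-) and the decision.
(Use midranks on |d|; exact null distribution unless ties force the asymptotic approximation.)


Step 1: Drop any zero differences (none here) and take |d_i|.
|d| = [6, 7, 4, 1, 7, 6, 6, 4, 1, 7, 4, 3]
Step 2: Midrank |d_i| (ties get averaged ranks).
ranks: |6|->8, |7|->11, |4|->5, |1|->1.5, |7|->11, |6|->8, |6|->8, |4|->5, |1|->1.5, |7|->11, |4|->5, |3|->3
Step 3: Attach original signs; sum ranks with positive sign and with negative sign.
W+ = 8 + 11 + 11 + 8 + 5 + 1.5 + 11 + 5 = 60.5
W- = 5 + 1.5 + 8 + 3 = 17.5
(Check: W+ + W- = 78 should equal n(n+1)/2 = 78.)
Step 4: Test statistic W = min(W+, W-) = 17.5.
Step 5: Ties in |d|, so use the tie-corrected normal approximation.
        E[W] = n(n+1)/4 = 12*13/4 = 39.
        Tie groups: |d|=1 (t=2), |d|=4 (t=3), |d|=6 (t=3), |d|=7 (t=3); sum(t^3 - t) = 78.
        Var[W] = n(n+1)(2n+1)/24 - sum(t^3-t)/48 = 3900/24 - 78/48 = 160.875.
        z = (W - E[W]) / sqrt(Var[W]) = (17.5 - 39) / 12.6837 = -1.6951.
        Two-sided p = 2*Phi(z) = 0.090057.
Step 6: alpha = 0.1. reject H0.

W+ = 60.5, W- = 17.5, W = min = 17.5, p = 0.090057, reject H0.


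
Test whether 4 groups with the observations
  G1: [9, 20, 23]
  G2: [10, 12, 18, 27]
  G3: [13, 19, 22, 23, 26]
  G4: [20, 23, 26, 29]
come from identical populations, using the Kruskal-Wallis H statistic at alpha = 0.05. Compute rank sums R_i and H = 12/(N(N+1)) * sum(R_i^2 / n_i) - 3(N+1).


Step 1: Combine all N = 16 observations and assign midranks.
sorted (value, group, rank): (9,G1,1), (10,G2,2), (12,G2,3), (13,G3,4), (18,G2,5), (19,G3,6), (20,G1,7.5), (20,G4,7.5), (22,G3,9), (23,G1,11), (23,G3,11), (23,G4,11), (26,G3,13.5), (26,G4,13.5), (27,G2,15), (29,G4,16)
Step 2: Sum ranks within each group.
R_1 = 19.5 (n_1 = 3)
R_2 = 25 (n_2 = 4)
R_3 = 43.5 (n_3 = 5)
R_4 = 48 (n_4 = 4)
Step 3: H = 12/(N(N+1)) * sum(R_i^2/n_i) - 3(N+1)
     = 12/(16*17) * (19.5^2/3 + 25^2/4 + 43.5^2/5 + 48^2/4) - 3*17
     = 0.044118 * 1237.45 - 51
     = 3.593382.
Step 4: Ties present; correction factor C = 1 - 36/(16^3 - 16) = 0.991176. Corrected H = 3.593382 / 0.991176 = 3.625371.
Step 5: Under H0, H ~ chi^2(3); p-value = 0.304862.
Step 6: alpha = 0.05. fail to reject H0.

H = 3.6254, df = 3, p = 0.304862, fail to reject H0.


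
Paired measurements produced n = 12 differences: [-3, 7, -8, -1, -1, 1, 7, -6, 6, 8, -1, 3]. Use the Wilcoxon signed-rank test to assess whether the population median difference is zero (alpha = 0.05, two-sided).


Step 1: Drop any zero differences (none here) and take |d_i|.
|d| = [3, 7, 8, 1, 1, 1, 7, 6, 6, 8, 1, 3]
Step 2: Midrank |d_i| (ties get averaged ranks).
ranks: |3|->5.5, |7|->9.5, |8|->11.5, |1|->2.5, |1|->2.5, |1|->2.5, |7|->9.5, |6|->7.5, |6|->7.5, |8|->11.5, |1|->2.5, |3|->5.5
Step 3: Attach original signs; sum ranks with positive sign and with negative sign.
W+ = 9.5 + 2.5 + 9.5 + 7.5 + 11.5 + 5.5 = 46
W- = 5.5 + 11.5 + 2.5 + 2.5 + 7.5 + 2.5 = 32
(Check: W+ + W- = 78 should equal n(n+1)/2 = 78.)
Step 4: Test statistic W = min(W+, W-) = 32.
Step 5: Ties in |d|, so use the tie-corrected normal approximation.
        E[W] = n(n+1)/4 = 12*13/4 = 39.
        Tie groups: |d|=1 (t=4), |d|=3 (t=2), |d|=6 (t=2), |d|=7 (t=2), |d|=8 (t=2); sum(t^3 - t) = 84.
        Var[W] = n(n+1)(2n+1)/24 - sum(t^3-t)/48 = 3900/24 - 84/48 = 160.75.
        z = (W - E[W]) / sqrt(Var[W]) = (32 - 39) / 12.6787 = -0.5521.
        Two-sided p = 2*Phi(z) = 0.580876.
Step 6: alpha = 0.05. fail to reject H0.

W+ = 46, W- = 32, W = min = 32, p = 0.580876, fail to reject H0.


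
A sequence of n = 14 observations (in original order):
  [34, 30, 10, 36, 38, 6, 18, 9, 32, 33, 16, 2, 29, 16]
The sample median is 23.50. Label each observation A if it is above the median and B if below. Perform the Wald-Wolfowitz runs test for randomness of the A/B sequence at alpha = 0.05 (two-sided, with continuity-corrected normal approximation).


Step 1: Compute median = 23.50; label A = above, B = below.
Labels in order: AABAABBBAABBAB  (n_A = 7, n_B = 7)
Step 2: Count runs R = 8.
Step 3: Under H0 (random ordering), E[R] = 2*n_A*n_B/(n_A+n_B) + 1 = 2*7*7/14 + 1 = 8.0000.
        Var[R] = 2*n_A*n_B*(2*n_A*n_B - n_A - n_B) / ((n_A+n_B)^2 * (n_A+n_B-1)) = 8232/2548 = 3.2308.
        SD[R] = 1.7974.
Step 4: R = E[R], so z = 0 with no continuity correction.
Step 5: Two-sided p-value via normal approximation = 2*(1 - Phi(|z|)) = 1.000000.
Step 6: alpha = 0.05. fail to reject H0.

R = 8, z = 0.0000, p = 1.000000, fail to reject H0.


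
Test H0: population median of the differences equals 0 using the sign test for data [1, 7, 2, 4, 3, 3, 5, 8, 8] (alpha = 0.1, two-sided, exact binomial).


Step 1: Discard zero differences. Original n = 9; n_eff = number of nonzero differences = 9.
Nonzero differences (with sign): +1, +7, +2, +4, +3, +3, +5, +8, +8
Step 2: Count signs: positive = 9, negative = 0.
Step 3: Under H0: P(positive) = 0.5, so the number of positives S ~ Bin(9, 0.5).
Step 4: Two-sided exact p-value = sum of Bin(9,0.5) probabilities at or below the observed probability = 0.003906.
Step 5: alpha = 0.1. reject H0.

n_eff = 9, pos = 9, neg = 0, p = 0.003906, reject H0.


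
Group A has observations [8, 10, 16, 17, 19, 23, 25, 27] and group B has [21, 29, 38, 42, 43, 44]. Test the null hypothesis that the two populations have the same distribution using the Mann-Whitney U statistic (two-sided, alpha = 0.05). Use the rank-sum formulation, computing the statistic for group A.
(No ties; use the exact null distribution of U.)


Step 1: Combine and sort all 14 observations; assign midranks.
sorted (value, group): (8,X), (10,X), (16,X), (17,X), (19,X), (21,Y), (23,X), (25,X), (27,X), (29,Y), (38,Y), (42,Y), (43,Y), (44,Y)
ranks: 8->1, 10->2, 16->3, 17->4, 19->5, 21->6, 23->7, 25->8, 27->9, 29->10, 38->11, 42->12, 43->13, 44->14
Step 2: Rank sum for X: R1 = 1 + 2 + 3 + 4 + 5 + 7 + 8 + 9 = 39.
Step 3: U_X = R1 - n1(n1+1)/2 = 39 - 8*9/2 = 39 - 36 = 3.
       U_Y = n1*n2 - U_X = 48 - 3 = 45.
Step 4: No ties, so the exact null distribution of U (based on enumerating the C(14,8) = 3003 equally likely rank assignments) gives the two-sided p-value.
Step 5: p-value = 0.004662; compare to alpha = 0.05. reject H0.

U_X = 3, p = 0.004662, reject H0 at alpha = 0.05.


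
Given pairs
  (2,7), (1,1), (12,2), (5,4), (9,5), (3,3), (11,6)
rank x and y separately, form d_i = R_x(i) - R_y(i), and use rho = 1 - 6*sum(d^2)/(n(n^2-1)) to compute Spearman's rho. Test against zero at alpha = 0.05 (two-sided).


Step 1: Rank x and y separately (midranks; no ties here).
rank(x): 2->2, 1->1, 12->7, 5->4, 9->5, 3->3, 11->6
rank(y): 7->7, 1->1, 2->2, 4->4, 5->5, 3->3, 6->6
Step 2: d_i = R_x(i) - R_y(i); compute d_i^2.
  (2-7)^2=25, (1-1)^2=0, (7-2)^2=25, (4-4)^2=0, (5-5)^2=0, (3-3)^2=0, (6-6)^2=0
sum(d^2) = 50.
Step 3: rho = 1 - 6*50 / (7*(7^2 - 1)) = 1 - 300/336 = 0.107143.
Step 4: Under H0, t = rho * sqrt((n-2)/(1-rho^2)) = 0.2410 ~ t(5).
Step 5: Two-sided p-value from the t-distribution with 5 df = 0.819151.
Step 6: alpha = 0.05. fail to reject H0.

rho = 0.1071, p = 0.819151, fail to reject H0 at alpha = 0.05.


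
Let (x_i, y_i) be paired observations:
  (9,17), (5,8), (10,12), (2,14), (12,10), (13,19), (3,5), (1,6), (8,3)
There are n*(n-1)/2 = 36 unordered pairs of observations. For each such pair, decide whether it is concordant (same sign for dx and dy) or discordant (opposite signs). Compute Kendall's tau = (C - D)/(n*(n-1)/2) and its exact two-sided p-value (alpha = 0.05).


Step 1: Enumerate the 36 unordered pairs (i,j) with i<j and classify each by sign(x_j-x_i) * sign(y_j-y_i).
  (1,2):dx=-4,dy=-9->C; (1,3):dx=+1,dy=-5->D; (1,4):dx=-7,dy=-3->C; (1,5):dx=+3,dy=-7->D
  (1,6):dx=+4,dy=+2->C; (1,7):dx=-6,dy=-12->C; (1,8):dx=-8,dy=-11->C; (1,9):dx=-1,dy=-14->C
  (2,3):dx=+5,dy=+4->C; (2,4):dx=-3,dy=+6->D; (2,5):dx=+7,dy=+2->C; (2,6):dx=+8,dy=+11->C
  (2,7):dx=-2,dy=-3->C; (2,8):dx=-4,dy=-2->C; (2,9):dx=+3,dy=-5->D; (3,4):dx=-8,dy=+2->D
  (3,5):dx=+2,dy=-2->D; (3,6):dx=+3,dy=+7->C; (3,7):dx=-7,dy=-7->C; (3,8):dx=-9,dy=-6->C
  (3,9):dx=-2,dy=-9->C; (4,5):dx=+10,dy=-4->D; (4,6):dx=+11,dy=+5->C; (4,7):dx=+1,dy=-9->D
  (4,8):dx=-1,dy=-8->C; (4,9):dx=+6,dy=-11->D; (5,6):dx=+1,dy=+9->C; (5,7):dx=-9,dy=-5->C
  (5,8):dx=-11,dy=-4->C; (5,9):dx=-4,dy=-7->C; (6,7):dx=-10,dy=-14->C; (6,8):dx=-12,dy=-13->C
  (6,9):dx=-5,dy=-16->C; (7,8):dx=-2,dy=+1->D; (7,9):dx=+5,dy=-2->D; (8,9):dx=+7,dy=-3->D
Step 2: C = 24, D = 12, total pairs = 36.
Step 3: tau = (C - D)/(n(n-1)/2) = (24 - 12)/36 = 0.333333.
Step 4: Exact two-sided p-value (enumerate n! = 362880 permutations of y under H0): p = 0.259518.
Step 5: alpha = 0.05. fail to reject H0.

tau_b = 0.3333 (C=24, D=12), p = 0.259518, fail to reject H0.


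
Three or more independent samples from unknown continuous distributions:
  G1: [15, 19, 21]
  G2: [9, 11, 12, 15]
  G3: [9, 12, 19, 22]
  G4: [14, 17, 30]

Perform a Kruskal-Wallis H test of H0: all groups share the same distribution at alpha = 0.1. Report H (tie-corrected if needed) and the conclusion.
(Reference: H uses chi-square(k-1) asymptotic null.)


Step 1: Combine all N = 14 observations and assign midranks.
sorted (value, group, rank): (9,G2,1.5), (9,G3,1.5), (11,G2,3), (12,G2,4.5), (12,G3,4.5), (14,G4,6), (15,G1,7.5), (15,G2,7.5), (17,G4,9), (19,G1,10.5), (19,G3,10.5), (21,G1,12), (22,G3,13), (30,G4,14)
Step 2: Sum ranks within each group.
R_1 = 30 (n_1 = 3)
R_2 = 16.5 (n_2 = 4)
R_3 = 29.5 (n_3 = 4)
R_4 = 29 (n_4 = 3)
Step 3: H = 12/(N(N+1)) * sum(R_i^2/n_i) - 3(N+1)
     = 12/(14*15) * (30^2/3 + 16.5^2/4 + 29.5^2/4 + 29^2/3) - 3*15
     = 0.057143 * 865.958 - 45
     = 4.483333.
Step 4: Ties present; correction factor C = 1 - 24/(14^3 - 14) = 0.991209. Corrected H = 4.483333 / 0.991209 = 4.523097.
Step 5: Under H0, H ~ chi^2(3); p-value = 0.210239.
Step 6: alpha = 0.1. fail to reject H0.

H = 4.5231, df = 3, p = 0.210239, fail to reject H0.
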